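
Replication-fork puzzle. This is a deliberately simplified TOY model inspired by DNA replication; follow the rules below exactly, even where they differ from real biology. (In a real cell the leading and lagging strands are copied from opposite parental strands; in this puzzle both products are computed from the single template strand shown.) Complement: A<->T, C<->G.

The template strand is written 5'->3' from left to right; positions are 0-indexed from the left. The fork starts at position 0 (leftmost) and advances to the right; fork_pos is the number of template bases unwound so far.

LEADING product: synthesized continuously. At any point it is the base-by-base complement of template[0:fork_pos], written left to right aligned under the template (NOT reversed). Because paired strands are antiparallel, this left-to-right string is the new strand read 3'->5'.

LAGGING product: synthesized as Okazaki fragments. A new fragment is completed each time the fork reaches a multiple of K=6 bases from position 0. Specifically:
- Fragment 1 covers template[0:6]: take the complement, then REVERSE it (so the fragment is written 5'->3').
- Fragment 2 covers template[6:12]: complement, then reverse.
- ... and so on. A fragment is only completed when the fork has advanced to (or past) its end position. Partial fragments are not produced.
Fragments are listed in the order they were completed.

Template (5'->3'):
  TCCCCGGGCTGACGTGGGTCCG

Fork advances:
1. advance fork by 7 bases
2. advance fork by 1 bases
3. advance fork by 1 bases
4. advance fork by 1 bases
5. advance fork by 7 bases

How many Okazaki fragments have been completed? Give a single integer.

Step 1: advance 7 -> fork_pos = 0 + 7 = 7. Reached multiple(s) of 6: 6 -> fragment 1 completed (1 total).
Step 2: advance 1 -> fork_pos = 7 + 1 = 8. Next multiple of 6 is 12 (not reached); still 1 fragment(s).
Step 3: advance 1 -> fork_pos = 8 + 1 = 9. Next multiple of 6 is 12 (not reached); still 1 fragment(s).
Step 4: advance 1 -> fork_pos = 9 + 1 = 10. Next multiple of 6 is 12 (not reached); still 1 fragment(s).
Step 5: advance 7 -> fork_pos = 10 + 7 = 17. Reached multiple(s) of 6: 12 -> fragment 2 completed (2 total).
Check: final fork_pos = 17; the multiples of 6 that are <= 17 are 6..12 -> 17 // 6 = 2 completed fragment(s).

Answer: 2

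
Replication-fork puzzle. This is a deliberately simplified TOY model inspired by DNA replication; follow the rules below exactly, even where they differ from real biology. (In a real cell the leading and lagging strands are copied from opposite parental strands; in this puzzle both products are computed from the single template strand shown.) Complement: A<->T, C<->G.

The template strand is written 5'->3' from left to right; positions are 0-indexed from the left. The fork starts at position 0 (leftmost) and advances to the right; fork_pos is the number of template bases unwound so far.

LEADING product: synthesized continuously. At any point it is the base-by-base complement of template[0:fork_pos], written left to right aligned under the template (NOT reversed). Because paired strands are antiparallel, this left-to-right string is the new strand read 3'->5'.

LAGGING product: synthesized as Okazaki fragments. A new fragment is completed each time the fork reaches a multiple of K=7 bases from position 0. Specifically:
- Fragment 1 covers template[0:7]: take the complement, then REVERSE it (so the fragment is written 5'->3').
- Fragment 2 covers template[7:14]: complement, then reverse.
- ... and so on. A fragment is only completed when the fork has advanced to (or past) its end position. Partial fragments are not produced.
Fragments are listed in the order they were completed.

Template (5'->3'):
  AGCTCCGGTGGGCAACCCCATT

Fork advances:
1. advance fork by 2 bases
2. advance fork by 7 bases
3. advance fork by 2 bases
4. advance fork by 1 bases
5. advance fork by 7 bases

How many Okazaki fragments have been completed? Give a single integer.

Step 1: advance 2 -> fork_pos = 0 + 2 = 2. Next multiple of 7 is 7 (not reached); still 0 fragment(s).
Step 2: advance 7 -> fork_pos = 2 + 7 = 9. Reached multiple(s) of 7: 7 -> fragment 1 completed (1 total).
Step 3: advance 2 -> fork_pos = 9 + 2 = 11. Next multiple of 7 is 14 (not reached); still 1 fragment(s).
Step 4: advance 1 -> fork_pos = 11 + 1 = 12. Next multiple of 7 is 14 (not reached); still 1 fragment(s).
Step 5: advance 7 -> fork_pos = 12 + 7 = 19. Reached multiple(s) of 7: 14 -> fragment 2 completed (2 total).
Check: final fork_pos = 19; the multiples of 7 that are <= 19 are 7..14 -> 19 // 7 = 2 completed fragment(s).

Answer: 2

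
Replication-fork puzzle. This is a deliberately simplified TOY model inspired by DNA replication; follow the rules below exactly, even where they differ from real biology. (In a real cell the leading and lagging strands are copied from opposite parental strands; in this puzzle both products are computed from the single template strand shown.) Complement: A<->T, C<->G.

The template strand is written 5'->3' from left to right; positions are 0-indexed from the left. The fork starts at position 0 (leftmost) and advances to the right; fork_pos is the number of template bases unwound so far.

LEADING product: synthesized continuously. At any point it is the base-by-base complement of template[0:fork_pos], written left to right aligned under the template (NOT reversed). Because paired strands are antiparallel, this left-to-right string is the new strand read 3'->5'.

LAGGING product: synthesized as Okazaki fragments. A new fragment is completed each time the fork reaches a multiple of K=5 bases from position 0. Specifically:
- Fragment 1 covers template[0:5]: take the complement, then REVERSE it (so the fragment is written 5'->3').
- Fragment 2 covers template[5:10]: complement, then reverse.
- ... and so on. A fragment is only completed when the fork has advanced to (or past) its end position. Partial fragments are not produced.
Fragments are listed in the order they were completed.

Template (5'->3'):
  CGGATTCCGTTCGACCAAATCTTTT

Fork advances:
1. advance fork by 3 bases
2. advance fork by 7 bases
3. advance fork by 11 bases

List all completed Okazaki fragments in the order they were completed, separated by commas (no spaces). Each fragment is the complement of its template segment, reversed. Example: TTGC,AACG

Answer: ATCCG,ACGGA,GTCGA,ATTTG

Derivation:
Step 1: advance 3 -> fork_pos = 0 + 3 = 3. Next multiple of 5 is 5 (not reached); still 0 fragment(s).
Step 2: advance 7 -> fork_pos = 3 + 7 = 10. Reached multiple(s) of 5: 5, 10 -> fragments 1-2 completed (2 total).
Step 3: advance 11 -> fork_pos = 10 + 11 = 21. Reached multiple(s) of 5: 15, 20 -> fragments 3-4 completed (4 total).
Final fork_pos = 21, so 4 fragment(s) are complete. Build each: template segment -> complement -> reverse.
Fragment 1: template[0:5] = CGGAT -> complement GCCTA -> reversed ATCCG
Fragment 2: template[5:10] = TCCGT -> complement AGGCA -> reversed ACGGA
Fragment 3: template[10:15] = TCGAC -> complement AGCTG -> reversed GTCGA
Fragment 4: template[15:20] = CAAAT -> complement GTTTA -> reversed ATTTG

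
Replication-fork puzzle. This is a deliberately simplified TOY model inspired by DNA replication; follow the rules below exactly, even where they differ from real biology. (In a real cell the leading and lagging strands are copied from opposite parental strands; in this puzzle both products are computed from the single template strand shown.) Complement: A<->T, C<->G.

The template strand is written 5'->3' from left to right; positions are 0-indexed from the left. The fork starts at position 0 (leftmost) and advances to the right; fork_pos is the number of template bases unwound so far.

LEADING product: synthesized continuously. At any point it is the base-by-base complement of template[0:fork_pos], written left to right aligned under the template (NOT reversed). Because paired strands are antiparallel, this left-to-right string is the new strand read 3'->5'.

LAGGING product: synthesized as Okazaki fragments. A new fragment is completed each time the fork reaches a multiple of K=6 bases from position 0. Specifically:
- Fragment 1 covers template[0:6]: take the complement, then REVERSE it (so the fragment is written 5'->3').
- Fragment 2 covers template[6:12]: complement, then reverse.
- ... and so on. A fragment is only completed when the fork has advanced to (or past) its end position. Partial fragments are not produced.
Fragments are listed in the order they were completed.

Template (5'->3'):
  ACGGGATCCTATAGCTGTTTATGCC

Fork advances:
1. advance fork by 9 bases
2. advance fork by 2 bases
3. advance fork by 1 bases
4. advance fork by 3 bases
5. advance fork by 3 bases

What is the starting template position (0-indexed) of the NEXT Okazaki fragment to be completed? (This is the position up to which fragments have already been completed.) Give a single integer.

Answer: 18

Derivation:
Step 1: advance 9 -> fork_pos = 0 + 9 = 9. Reached multiple(s) of 6: 6 -> fragment 1 completed (1 total).
Step 2: advance 2 -> fork_pos = 9 + 2 = 11. Next multiple of 6 is 12 (not reached); still 1 fragment(s).
Step 3: advance 1 -> fork_pos = 11 + 1 = 12. Reached multiple(s) of 6: 12 -> fragment 2 completed (2 total).
Step 4: advance 3 -> fork_pos = 12 + 3 = 15. Next multiple of 6 is 18 (not reached); still 2 fragment(s).
Step 5: advance 3 -> fork_pos = 15 + 3 = 18. Reached multiple(s) of 6: 18 -> fragment 3 completed (3 total).
3 fragment(s) completed, covering template[0:18] (3 x 6 = 18). The next fragment, fragment 4, covers template[18:24], so it starts at position 18.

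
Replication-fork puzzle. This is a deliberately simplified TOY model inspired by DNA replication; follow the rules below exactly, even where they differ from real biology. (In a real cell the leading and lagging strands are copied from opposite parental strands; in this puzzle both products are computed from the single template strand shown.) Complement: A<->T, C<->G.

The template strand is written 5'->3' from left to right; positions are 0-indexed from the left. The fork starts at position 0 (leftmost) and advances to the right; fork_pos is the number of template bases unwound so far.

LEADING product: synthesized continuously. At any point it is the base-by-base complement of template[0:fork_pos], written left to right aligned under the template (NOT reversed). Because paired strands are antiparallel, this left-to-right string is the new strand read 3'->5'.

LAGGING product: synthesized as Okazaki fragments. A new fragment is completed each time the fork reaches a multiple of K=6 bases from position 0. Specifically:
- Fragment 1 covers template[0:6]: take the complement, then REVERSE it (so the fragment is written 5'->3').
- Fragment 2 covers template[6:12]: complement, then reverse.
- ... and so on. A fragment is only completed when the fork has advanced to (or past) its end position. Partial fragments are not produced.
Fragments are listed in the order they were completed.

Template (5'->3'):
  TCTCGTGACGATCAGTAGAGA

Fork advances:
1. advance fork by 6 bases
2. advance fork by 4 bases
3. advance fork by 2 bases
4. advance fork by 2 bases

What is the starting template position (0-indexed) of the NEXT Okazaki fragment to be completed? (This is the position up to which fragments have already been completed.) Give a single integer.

Answer: 12

Derivation:
Step 1: advance 6 -> fork_pos = 0 + 6 = 6. Reached multiple(s) of 6: 6 -> fragment 1 completed (1 total).
Step 2: advance 4 -> fork_pos = 6 + 4 = 10. Next multiple of 6 is 12 (not reached); still 1 fragment(s).
Step 3: advance 2 -> fork_pos = 10 + 2 = 12. Reached multiple(s) of 6: 12 -> fragment 2 completed (2 total).
Step 4: advance 2 -> fork_pos = 12 + 2 = 14. Next multiple of 6 is 18 (not reached); still 2 fragment(s).
2 fragment(s) completed, covering template[0:12] (2 x 6 = 12). The next fragment, fragment 3, covers template[12:18], so it starts at position 12.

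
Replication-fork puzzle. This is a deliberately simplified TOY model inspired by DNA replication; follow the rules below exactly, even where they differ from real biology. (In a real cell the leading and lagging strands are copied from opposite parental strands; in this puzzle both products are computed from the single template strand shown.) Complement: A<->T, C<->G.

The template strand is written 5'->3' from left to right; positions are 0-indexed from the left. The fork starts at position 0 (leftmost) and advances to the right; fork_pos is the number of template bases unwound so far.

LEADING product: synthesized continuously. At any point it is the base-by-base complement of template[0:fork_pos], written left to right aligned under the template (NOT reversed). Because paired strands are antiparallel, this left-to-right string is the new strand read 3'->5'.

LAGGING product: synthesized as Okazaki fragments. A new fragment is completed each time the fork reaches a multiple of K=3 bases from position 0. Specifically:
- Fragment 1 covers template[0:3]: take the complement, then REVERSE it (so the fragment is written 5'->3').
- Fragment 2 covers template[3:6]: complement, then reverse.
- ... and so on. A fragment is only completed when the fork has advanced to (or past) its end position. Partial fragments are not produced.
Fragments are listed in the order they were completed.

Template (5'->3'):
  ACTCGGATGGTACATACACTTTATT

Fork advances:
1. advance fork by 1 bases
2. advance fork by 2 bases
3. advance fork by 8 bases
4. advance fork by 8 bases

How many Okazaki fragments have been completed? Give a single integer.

Answer: 6

Derivation:
Step 1: advance 1 -> fork_pos = 0 + 1 = 1. Next multiple of 3 is 3 (not reached); still 0 fragment(s).
Step 2: advance 2 -> fork_pos = 1 + 2 = 3. Reached multiple(s) of 3: 3 -> fragment 1 completed (1 total).
Step 3: advance 8 -> fork_pos = 3 + 8 = 11. Reached multiple(s) of 3: 6, 9 -> fragments 2-3 completed (3 total).
Step 4: advance 8 -> fork_pos = 11 + 8 = 19. Reached multiple(s) of 3: 12, 15, 18 -> fragments 4-6 completed (6 total).
Check: final fork_pos = 19; the multiples of 3 that are <= 19 are 3..18 -> 19 // 3 = 6 completed fragment(s).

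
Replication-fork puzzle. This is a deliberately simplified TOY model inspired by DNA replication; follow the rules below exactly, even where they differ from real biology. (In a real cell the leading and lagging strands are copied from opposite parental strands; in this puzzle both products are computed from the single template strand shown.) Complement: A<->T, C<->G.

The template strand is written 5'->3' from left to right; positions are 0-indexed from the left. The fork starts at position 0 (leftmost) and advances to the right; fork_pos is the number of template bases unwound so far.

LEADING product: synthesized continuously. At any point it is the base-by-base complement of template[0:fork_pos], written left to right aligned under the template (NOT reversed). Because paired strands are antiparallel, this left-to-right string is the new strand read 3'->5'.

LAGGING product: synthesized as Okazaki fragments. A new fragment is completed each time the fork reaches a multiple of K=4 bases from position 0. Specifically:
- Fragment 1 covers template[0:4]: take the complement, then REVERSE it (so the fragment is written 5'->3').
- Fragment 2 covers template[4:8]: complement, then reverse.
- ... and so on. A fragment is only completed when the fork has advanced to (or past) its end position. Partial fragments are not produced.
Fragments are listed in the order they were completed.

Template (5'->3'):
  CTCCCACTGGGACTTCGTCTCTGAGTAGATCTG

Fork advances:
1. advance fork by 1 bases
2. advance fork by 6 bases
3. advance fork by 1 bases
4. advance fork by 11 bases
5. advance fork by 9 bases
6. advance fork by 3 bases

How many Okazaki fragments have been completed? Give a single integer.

Step 1: advance 1 -> fork_pos = 0 + 1 = 1. Next multiple of 4 is 4 (not reached); still 0 fragment(s).
Step 2: advance 6 -> fork_pos = 1 + 6 = 7. Reached multiple(s) of 4: 4 -> fragment 1 completed (1 total).
Step 3: advance 1 -> fork_pos = 7 + 1 = 8. Reached multiple(s) of 4: 8 -> fragment 2 completed (2 total).
Step 4: advance 11 -> fork_pos = 8 + 11 = 19. Reached multiple(s) of 4: 12, 16 -> fragments 3-4 completed (4 total).
Step 5: advance 9 -> fork_pos = 19 + 9 = 28. Reached multiple(s) of 4: 20, 24, 28 -> fragments 5-7 completed (7 total).
Step 6: advance 3 -> fork_pos = 28 + 3 = 31. Next multiple of 4 is 32 (not reached); still 7 fragment(s).
Check: final fork_pos = 31; the multiples of 4 that are <= 31 are 4..28 -> 31 // 4 = 7 completed fragment(s).

Answer: 7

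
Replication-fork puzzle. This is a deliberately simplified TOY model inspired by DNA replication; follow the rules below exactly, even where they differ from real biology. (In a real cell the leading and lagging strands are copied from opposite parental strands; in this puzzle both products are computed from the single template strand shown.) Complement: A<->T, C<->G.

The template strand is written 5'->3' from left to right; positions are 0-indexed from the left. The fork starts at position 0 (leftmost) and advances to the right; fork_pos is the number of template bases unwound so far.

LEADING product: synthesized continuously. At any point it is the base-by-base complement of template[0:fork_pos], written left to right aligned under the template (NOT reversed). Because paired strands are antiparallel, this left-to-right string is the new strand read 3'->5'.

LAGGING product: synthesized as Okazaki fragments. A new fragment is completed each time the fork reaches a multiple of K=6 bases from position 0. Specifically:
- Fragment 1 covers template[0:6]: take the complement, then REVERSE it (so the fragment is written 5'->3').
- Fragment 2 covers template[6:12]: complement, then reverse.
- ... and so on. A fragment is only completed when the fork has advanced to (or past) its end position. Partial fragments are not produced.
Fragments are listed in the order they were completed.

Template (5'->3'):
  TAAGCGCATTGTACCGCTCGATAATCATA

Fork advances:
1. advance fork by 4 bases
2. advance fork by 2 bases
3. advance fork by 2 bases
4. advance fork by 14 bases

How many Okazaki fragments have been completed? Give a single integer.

Step 1: advance 4 -> fork_pos = 0 + 4 = 4. Next multiple of 6 is 6 (not reached); still 0 fragment(s).
Step 2: advance 2 -> fork_pos = 4 + 2 = 6. Reached multiple(s) of 6: 6 -> fragment 1 completed (1 total).
Step 3: advance 2 -> fork_pos = 6 + 2 = 8. Next multiple of 6 is 12 (not reached); still 1 fragment(s).
Step 4: advance 14 -> fork_pos = 8 + 14 = 22. Reached multiple(s) of 6: 12, 18 -> fragments 2-3 completed (3 total).
Check: final fork_pos = 22; the multiples of 6 that are <= 22 are 6..18 -> 22 // 6 = 3 completed fragment(s).

Answer: 3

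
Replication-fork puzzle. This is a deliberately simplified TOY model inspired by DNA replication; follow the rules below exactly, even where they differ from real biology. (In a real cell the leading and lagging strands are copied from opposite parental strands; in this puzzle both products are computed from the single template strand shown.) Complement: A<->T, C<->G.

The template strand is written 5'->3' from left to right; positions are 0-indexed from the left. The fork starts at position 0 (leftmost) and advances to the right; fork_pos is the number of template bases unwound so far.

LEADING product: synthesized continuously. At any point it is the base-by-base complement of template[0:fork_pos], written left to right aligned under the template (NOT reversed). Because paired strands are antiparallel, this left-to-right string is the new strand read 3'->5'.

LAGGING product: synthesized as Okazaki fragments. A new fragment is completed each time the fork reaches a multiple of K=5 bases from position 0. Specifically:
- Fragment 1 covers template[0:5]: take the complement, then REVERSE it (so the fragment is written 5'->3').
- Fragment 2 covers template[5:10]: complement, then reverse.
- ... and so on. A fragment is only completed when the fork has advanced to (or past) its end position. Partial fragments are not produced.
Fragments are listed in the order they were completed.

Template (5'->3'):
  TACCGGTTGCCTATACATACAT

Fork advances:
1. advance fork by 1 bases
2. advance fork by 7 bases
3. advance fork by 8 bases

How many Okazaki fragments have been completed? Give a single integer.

Answer: 3

Derivation:
Step 1: advance 1 -> fork_pos = 0 + 1 = 1. Next multiple of 5 is 5 (not reached); still 0 fragment(s).
Step 2: advance 7 -> fork_pos = 1 + 7 = 8. Reached multiple(s) of 5: 5 -> fragment 1 completed (1 total).
Step 3: advance 8 -> fork_pos = 8 + 8 = 16. Reached multiple(s) of 5: 10, 15 -> fragments 2-3 completed (3 total).
Check: final fork_pos = 16; the multiples of 5 that are <= 16 are 5..15 -> 16 // 5 = 3 completed fragment(s).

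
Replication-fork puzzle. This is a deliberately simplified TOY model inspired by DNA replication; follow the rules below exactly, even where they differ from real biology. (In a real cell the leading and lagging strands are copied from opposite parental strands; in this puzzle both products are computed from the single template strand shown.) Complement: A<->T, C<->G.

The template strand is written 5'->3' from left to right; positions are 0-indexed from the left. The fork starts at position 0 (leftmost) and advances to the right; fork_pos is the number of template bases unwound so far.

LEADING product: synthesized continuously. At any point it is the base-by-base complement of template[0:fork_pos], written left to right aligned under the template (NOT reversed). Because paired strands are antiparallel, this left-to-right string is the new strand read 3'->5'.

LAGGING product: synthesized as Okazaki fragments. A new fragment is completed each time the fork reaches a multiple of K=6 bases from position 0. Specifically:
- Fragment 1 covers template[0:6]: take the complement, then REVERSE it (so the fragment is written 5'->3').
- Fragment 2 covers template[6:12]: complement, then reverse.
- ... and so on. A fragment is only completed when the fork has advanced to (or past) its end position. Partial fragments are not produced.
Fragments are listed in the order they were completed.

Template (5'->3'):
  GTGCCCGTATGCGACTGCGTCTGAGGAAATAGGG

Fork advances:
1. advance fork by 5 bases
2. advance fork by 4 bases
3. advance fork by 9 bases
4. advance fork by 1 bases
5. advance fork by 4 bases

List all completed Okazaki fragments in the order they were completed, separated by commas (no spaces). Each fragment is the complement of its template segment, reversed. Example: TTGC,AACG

Answer: GGGCAC,GCATAC,GCAGTC

Derivation:
Step 1: advance 5 -> fork_pos = 0 + 5 = 5. Next multiple of 6 is 6 (not reached); still 0 fragment(s).
Step 2: advance 4 -> fork_pos = 5 + 4 = 9. Reached multiple(s) of 6: 6 -> fragment 1 completed (1 total).
Step 3: advance 9 -> fork_pos = 9 + 9 = 18. Reached multiple(s) of 6: 12, 18 -> fragments 2-3 completed (3 total).
Step 4: advance 1 -> fork_pos = 18 + 1 = 19. Next multiple of 6 is 24 (not reached); still 3 fragment(s).
Step 5: advance 4 -> fork_pos = 19 + 4 = 23. Next multiple of 6 is 24 (not reached); still 3 fragment(s).
Final fork_pos = 23, so 3 fragment(s) are complete. Build each: template segment -> complement -> reverse.
Fragment 1: template[0:6] = GTGCCC -> complement CACGGG -> reversed GGGCAC
Fragment 2: template[6:12] = GTATGC -> complement CATACG -> reversed GCATAC
Fragment 3: template[12:18] = GACTGC -> complement CTGACG -> reversed GCAGTC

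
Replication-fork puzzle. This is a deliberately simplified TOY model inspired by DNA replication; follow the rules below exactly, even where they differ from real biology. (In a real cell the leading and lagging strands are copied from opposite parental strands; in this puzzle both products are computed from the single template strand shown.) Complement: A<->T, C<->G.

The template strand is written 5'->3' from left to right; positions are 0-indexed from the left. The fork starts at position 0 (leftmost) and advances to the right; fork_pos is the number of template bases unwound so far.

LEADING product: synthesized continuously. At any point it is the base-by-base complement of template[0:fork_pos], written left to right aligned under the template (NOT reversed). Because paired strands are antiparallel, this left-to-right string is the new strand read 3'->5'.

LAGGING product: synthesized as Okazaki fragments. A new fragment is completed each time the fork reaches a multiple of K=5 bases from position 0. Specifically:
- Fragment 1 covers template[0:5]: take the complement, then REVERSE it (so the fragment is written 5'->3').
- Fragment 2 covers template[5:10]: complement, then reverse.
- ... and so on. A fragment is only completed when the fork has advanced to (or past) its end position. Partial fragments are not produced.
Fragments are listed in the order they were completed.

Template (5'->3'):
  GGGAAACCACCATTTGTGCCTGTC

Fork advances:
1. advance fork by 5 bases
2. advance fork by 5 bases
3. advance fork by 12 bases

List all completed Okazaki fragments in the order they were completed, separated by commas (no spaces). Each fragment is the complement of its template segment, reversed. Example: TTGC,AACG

Answer: TTCCC,GTGGT,AAATG,GGCAC

Derivation:
Step 1: advance 5 -> fork_pos = 0 + 5 = 5. Reached multiple(s) of 5: 5 -> fragment 1 completed (1 total).
Step 2: advance 5 -> fork_pos = 5 + 5 = 10. Reached multiple(s) of 5: 10 -> fragment 2 completed (2 total).
Step 3: advance 12 -> fork_pos = 10 + 12 = 22. Reached multiple(s) of 5: 15, 20 -> fragments 3-4 completed (4 total).
Final fork_pos = 22, so 4 fragment(s) are complete. Build each: template segment -> complement -> reverse.
Fragment 1: template[0:5] = GGGAA -> complement CCCTT -> reversed TTCCC
Fragment 2: template[5:10] = ACCAC -> complement TGGTG -> reversed GTGGT
Fragment 3: template[10:15] = CATTT -> complement GTAAA -> reversed AAATG
Fragment 4: template[15:20] = GTGCC -> complement CACGG -> reversed GGCAC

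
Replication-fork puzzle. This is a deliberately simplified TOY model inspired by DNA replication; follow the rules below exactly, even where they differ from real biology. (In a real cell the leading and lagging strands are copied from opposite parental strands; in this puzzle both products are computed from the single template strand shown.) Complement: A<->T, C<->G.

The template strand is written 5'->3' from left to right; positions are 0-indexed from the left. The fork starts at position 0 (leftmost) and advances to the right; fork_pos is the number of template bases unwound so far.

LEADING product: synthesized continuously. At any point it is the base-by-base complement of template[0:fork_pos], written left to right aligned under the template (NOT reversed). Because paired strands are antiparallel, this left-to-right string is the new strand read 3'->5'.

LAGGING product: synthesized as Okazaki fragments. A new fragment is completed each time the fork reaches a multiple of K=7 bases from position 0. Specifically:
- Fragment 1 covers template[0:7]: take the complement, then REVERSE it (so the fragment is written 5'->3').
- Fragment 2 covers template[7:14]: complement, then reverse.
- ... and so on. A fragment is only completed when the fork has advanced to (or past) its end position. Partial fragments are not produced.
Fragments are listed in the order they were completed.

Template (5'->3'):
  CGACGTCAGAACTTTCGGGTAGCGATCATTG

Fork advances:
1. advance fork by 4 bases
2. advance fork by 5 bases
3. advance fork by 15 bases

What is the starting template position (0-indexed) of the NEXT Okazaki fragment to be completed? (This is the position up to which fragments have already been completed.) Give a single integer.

Answer: 21

Derivation:
Step 1: advance 4 -> fork_pos = 0 + 4 = 4. Next multiple of 7 is 7 (not reached); still 0 fragment(s).
Step 2: advance 5 -> fork_pos = 4 + 5 = 9. Reached multiple(s) of 7: 7 -> fragment 1 completed (1 total).
Step 3: advance 15 -> fork_pos = 9 + 15 = 24. Reached multiple(s) of 7: 14, 21 -> fragments 2-3 completed (3 total).
3 fragment(s) completed, covering template[0:21] (3 x 7 = 21). The next fragment, fragment 4, covers template[21:28], so it starts at position 21.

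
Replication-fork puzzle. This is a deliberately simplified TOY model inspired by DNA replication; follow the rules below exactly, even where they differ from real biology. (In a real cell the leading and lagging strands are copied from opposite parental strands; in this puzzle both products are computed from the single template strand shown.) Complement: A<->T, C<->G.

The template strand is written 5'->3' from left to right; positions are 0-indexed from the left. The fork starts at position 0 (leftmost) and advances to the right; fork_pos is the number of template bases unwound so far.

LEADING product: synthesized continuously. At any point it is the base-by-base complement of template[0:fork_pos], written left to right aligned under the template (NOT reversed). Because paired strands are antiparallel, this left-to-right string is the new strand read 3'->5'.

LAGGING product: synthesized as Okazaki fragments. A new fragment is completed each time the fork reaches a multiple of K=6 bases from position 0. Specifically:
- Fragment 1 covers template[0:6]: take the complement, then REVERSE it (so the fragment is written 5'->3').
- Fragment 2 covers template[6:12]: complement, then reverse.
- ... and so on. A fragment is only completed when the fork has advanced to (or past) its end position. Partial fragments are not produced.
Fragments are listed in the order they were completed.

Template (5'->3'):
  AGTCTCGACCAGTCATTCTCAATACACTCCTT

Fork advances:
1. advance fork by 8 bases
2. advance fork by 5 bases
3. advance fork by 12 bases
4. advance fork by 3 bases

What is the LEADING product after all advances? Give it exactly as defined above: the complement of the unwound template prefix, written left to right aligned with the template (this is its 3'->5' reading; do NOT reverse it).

Step 1: advance 8 -> fork_pos = 0 + 8 = 8.
Step 2: advance 5 -> fork_pos = 8 + 5 = 13.
Step 3: advance 12 -> fork_pos = 13 + 12 = 25.
Step 4: advance 3 -> fork_pos = 25 + 3 = 28.
Unwound prefix: template[0:28] = AGTCTCGACCAGTCATTCTCAATACACT
Complement it base by base (A<->T, C<->G), keeping left-to-right order:
  [0:5] AGTCT -> TCAGA
  [5:10] CGACC -> GCTGG
  [10:15] AGTCA -> TCAGT
  [15:20] TTCTC -> AAGAG
  [20:25] AATAC -> TTATG
  [25:28] ACT -> TGA
Concatenate: TCAGAGCTGGTCAGTAAGAGTTATGTGA (length 28; written aligned with the template, i.e. 3'->5').

Answer: TCAGAGCTGGTCAGTAAGAGTTATGTGA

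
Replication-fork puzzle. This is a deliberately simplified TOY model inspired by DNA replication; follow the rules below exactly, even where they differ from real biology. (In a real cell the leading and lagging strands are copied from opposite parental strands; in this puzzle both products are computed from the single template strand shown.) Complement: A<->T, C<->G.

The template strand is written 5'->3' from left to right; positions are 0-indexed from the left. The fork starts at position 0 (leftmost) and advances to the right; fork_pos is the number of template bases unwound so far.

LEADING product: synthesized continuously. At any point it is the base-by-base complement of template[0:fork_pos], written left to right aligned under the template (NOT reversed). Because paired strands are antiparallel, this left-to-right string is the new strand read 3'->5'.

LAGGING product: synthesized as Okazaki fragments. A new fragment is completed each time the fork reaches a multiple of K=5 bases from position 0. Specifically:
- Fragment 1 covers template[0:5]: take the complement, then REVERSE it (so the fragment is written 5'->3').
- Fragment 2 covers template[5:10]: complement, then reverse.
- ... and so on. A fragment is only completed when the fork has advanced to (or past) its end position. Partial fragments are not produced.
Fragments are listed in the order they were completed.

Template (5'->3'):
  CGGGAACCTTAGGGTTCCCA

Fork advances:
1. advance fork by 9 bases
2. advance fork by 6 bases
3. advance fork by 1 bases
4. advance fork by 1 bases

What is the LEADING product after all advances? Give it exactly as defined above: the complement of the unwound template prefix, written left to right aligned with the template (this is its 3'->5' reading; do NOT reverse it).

Answer: GCCCTTGGAATCCCAAG

Derivation:
Step 1: advance 9 -> fork_pos = 0 + 9 = 9.
Step 2: advance 6 -> fork_pos = 9 + 6 = 15.
Step 3: advance 1 -> fork_pos = 15 + 1 = 16.
Step 4: advance 1 -> fork_pos = 16 + 1 = 17.
Unwound prefix: template[0:17] = CGGGAACCTTAGGGTTC
Complement it base by base (A<->T, C<->G), keeping left-to-right order:
  [0:5] CGGGA -> GCCCT
  [5:10] ACCTT -> TGGAA
  [10:15] AGGGT -> TCCCA
  [15:17] TC -> AG
Concatenate: GCCCTTGGAATCCCAAG (length 17; written aligned with the template, i.e. 3'->5').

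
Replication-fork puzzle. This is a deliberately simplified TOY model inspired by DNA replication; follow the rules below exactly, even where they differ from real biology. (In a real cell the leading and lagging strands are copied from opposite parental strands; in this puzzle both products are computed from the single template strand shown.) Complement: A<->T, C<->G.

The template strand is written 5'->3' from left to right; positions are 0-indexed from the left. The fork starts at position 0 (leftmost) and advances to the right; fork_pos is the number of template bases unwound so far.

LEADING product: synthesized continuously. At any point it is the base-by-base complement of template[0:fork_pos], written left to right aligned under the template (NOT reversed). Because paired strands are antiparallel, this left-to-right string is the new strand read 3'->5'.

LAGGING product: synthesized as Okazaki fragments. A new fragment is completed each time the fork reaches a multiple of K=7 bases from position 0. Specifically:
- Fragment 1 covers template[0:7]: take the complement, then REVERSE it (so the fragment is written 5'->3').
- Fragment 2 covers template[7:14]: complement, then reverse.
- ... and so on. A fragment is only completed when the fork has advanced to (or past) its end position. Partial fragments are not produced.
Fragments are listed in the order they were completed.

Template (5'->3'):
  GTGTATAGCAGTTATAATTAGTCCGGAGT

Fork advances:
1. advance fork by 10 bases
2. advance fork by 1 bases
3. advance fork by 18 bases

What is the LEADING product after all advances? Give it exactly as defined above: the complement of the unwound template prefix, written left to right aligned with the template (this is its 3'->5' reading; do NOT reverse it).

Answer: CACATATCGTCAATATTAATCAGGCCTCA

Derivation:
Step 1: advance 10 -> fork_pos = 0 + 10 = 10.
Step 2: advance 1 -> fork_pos = 10 + 1 = 11.
Step 3: advance 18 -> fork_pos = 11 + 18 = 29.
Unwound prefix: template[0:29] = GTGTATAGCAGTTATAATTAGTCCGGAGT
Complement it base by base (A<->T, C<->G), keeping left-to-right order:
  [0:5] GTGTA -> CACAT
  [5:10] TAGCA -> ATCGT
  [10:15] GTTAT -> CAATA
  [15:20] AATTA -> TTAAT
  [20:25] GTCCG -> CAGGC
  [25:29] GAGT -> CTCA
Concatenate: CACATATCGTCAATATTAATCAGGCCTCA (length 29; written aligned with the template, i.e. 3'->5').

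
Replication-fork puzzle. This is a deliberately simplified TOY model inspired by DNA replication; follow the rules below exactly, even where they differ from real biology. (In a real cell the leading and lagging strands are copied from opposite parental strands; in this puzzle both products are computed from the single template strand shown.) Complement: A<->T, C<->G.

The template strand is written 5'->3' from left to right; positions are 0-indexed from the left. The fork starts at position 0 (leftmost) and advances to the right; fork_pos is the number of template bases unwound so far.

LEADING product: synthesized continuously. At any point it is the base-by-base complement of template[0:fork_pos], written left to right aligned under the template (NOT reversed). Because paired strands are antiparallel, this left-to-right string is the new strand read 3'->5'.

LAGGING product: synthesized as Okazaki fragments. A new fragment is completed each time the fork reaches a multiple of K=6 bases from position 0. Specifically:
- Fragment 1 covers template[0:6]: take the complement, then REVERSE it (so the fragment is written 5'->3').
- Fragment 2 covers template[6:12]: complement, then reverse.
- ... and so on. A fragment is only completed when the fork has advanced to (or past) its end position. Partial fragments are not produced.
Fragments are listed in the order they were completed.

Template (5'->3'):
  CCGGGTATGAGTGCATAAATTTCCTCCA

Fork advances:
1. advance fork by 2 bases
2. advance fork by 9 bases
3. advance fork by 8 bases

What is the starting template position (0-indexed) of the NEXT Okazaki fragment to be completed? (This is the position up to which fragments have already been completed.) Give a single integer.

Step 1: advance 2 -> fork_pos = 0 + 2 = 2. Next multiple of 6 is 6 (not reached); still 0 fragment(s).
Step 2: advance 9 -> fork_pos = 2 + 9 = 11. Reached multiple(s) of 6: 6 -> fragment 1 completed (1 total).
Step 3: advance 8 -> fork_pos = 11 + 8 = 19. Reached multiple(s) of 6: 12, 18 -> fragments 2-3 completed (3 total).
3 fragment(s) completed, covering template[0:18] (3 x 6 = 18). The next fragment, fragment 4, covers template[18:24], so it starts at position 18.

Answer: 18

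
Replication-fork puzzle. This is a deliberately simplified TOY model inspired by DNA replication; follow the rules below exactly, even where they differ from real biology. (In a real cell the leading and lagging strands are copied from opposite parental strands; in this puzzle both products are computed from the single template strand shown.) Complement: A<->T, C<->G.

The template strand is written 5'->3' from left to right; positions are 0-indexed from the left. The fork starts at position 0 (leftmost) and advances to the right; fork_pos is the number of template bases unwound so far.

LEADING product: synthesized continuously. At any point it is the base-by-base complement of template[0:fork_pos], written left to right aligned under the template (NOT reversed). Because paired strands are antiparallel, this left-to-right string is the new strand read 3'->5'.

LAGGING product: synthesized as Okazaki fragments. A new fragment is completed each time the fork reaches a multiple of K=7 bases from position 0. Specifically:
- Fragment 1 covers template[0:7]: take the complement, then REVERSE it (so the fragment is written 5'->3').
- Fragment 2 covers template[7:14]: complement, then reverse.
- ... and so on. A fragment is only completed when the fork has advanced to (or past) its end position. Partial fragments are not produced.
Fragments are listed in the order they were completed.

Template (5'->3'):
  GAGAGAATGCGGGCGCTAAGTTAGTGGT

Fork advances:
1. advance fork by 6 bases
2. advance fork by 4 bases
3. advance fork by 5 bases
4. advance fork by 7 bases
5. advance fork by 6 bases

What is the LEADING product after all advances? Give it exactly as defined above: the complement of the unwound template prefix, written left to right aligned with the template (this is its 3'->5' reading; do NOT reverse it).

Step 1: advance 6 -> fork_pos = 0 + 6 = 6.
Step 2: advance 4 -> fork_pos = 6 + 4 = 10.
Step 3: advance 5 -> fork_pos = 10 + 5 = 15.
Step 4: advance 7 -> fork_pos = 15 + 7 = 22.
Step 5: advance 6 -> fork_pos = 22 + 6 = 28.
Unwound prefix: template[0:28] = GAGAGAATGCGGGCGCTAAGTTAGTGGT
Complement it base by base (A<->T, C<->G), keeping left-to-right order:
  [0:5] GAGAG -> CTCTC
  [5:10] AATGC -> TTACG
  [10:15] GGGCG -> CCCGC
  [15:20] CTAAG -> GATTC
  [20:25] TTAGT -> AATCA
  [25:28] GGT -> CCA
Concatenate: CTCTCTTACGCCCGCGATTCAATCACCA (length 28; written aligned with the template, i.e. 3'->5').

Answer: CTCTCTTACGCCCGCGATTCAATCACCA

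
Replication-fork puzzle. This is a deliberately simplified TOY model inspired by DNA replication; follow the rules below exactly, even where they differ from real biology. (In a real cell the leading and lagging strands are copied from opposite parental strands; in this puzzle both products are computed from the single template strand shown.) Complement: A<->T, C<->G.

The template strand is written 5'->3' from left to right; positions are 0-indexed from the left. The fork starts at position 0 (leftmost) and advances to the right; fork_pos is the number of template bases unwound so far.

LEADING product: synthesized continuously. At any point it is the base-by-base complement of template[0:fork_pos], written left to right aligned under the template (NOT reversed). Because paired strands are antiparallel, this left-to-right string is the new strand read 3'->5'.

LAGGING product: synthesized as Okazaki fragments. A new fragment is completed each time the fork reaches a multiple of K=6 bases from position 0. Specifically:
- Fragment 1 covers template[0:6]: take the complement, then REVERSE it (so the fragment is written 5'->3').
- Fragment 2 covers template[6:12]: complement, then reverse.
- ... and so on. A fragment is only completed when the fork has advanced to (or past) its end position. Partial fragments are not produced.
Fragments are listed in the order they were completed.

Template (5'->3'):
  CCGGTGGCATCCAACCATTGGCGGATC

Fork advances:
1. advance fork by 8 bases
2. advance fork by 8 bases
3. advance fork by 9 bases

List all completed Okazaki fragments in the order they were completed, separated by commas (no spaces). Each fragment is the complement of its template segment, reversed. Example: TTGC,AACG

Step 1: advance 8 -> fork_pos = 0 + 8 = 8. Reached multiple(s) of 6: 6 -> fragment 1 completed (1 total).
Step 2: advance 8 -> fork_pos = 8 + 8 = 16. Reached multiple(s) of 6: 12 -> fragment 2 completed (2 total).
Step 3: advance 9 -> fork_pos = 16 + 9 = 25. Reached multiple(s) of 6: 18, 24 -> fragments 3-4 completed (4 total).
Final fork_pos = 25, so 4 fragment(s) are complete. Build each: template segment -> complement -> reverse.
Fragment 1: template[0:6] = CCGGTG -> complement GGCCAC -> reversed CACCGG
Fragment 2: template[6:12] = GCATCC -> complement CGTAGG -> reversed GGATGC
Fragment 3: template[12:18] = AACCAT -> complement TTGGTA -> reversed ATGGTT
Fragment 4: template[18:24] = TGGCGG -> complement ACCGCC -> reversed CCGCCA

Answer: CACCGG,GGATGC,ATGGTT,CCGCCA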